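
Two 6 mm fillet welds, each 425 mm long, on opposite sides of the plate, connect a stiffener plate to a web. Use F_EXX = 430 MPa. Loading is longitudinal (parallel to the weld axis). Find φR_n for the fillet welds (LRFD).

Effective throat t_e = 0.707 × 6 = 4.242 mm.
Total length L = 850 mm; A_we = 4.242 × 850 = 3606 mm².
F_nw = 0.6 F_EXX = 0.6 × 430 = 258 MPa.
φR_n = 0.75 × 258 × 3606 × 10⁻³ = 697.7 kN.

φR_n ≈ 698 kN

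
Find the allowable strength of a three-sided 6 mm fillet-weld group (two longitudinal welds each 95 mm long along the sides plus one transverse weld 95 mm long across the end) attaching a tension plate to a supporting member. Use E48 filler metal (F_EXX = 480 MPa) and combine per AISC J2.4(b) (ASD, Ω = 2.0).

t_e = 0.707 × 6 = 4.242 mm.
R_nwl = 0.6 × 480 × 4.242 × 190 × 10⁻³ = 232.1 kN (longitudinal, 2 welds).
R_nwt = 0.6 × 480 × 4.242 × 95 × 10⁻³ = 116.1 kN (transverse, base value).
(i) R_nwl + R_nwt = 348.2 kN; (ii) 0.85 R_nwl + 1.5 R_nwt = 371.4 kN.
R_n = max = 371.4 kN [governs: (ii)]; R_n/Ω = 185.7 kN.

R_n/Ω ≈ 186 kN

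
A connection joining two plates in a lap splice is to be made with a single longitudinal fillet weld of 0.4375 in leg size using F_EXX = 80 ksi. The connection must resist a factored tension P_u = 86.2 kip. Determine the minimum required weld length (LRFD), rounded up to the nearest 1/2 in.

L = 8 in

Throat t_e = 0.707 × 0.4375 = 0.3093 in.
φr_n = 0.75 × 0.6 × 80 × 0.3093 = 11.14 kip/in.
L_req = P_u / φr_n = 86.2 / 11.14 = 7.741 in total.
Round up → use L = 8 in.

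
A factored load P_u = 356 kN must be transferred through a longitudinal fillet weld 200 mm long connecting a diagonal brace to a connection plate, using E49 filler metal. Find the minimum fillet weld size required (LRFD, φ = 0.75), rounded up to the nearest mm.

E49XX → F_EXX = 490 MPa.
Total weld length L = 200 mm.
Required throat t_e = P_u / (φ × 0.6 F_EXX × L) = 356 / (0.75 × 0.6 × 490 × 200 × 10⁻³) = 8.073 mm.
Required leg w = t_e / 0.707 = 11.42 mm → use 12 mm.

w = 12 mm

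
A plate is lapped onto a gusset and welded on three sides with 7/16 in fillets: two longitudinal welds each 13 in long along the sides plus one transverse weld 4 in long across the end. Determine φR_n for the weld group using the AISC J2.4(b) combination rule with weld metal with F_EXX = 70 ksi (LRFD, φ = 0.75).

φR_n ≈ 292 kip

t_e = 0.707 × 0.4375 = 0.3093 in.
R_nwl = 0.6 × 70 × 0.3093 × 26 = 337.8 kip (longitudinal, 2 welds).
R_nwt = 0.6 × 70 × 0.3093 × 4 = 51.96 kip (transverse, base value).
(i) R_nwl + R_nwt = 389.7 kip; (ii) 0.85 R_nwl + 1.5 R_nwt = 365.1 kip.
R_n = max = 389.7 kip [governs: (i)]; φR_n = 292.3 kip.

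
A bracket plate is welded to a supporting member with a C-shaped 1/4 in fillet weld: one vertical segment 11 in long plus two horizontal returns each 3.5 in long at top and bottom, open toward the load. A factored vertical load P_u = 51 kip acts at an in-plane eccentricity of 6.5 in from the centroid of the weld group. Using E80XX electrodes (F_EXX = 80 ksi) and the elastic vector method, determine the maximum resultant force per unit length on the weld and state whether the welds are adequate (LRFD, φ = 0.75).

Total weld length L_w = 18 in. Treat welds as unit-width lines.
Centroid: x̄ = 2×3.5×1.75 / 18 = 0.6806 in from the vertical weld.
Polar moment about centroid: J = I_x + I_y = [11³/12 + 2×3.5×5.5²] + [11×0.6806² + 2(3.5³/12 + 3.5×1.069²)] = 342.9 in³.
Direct shear f_v = P/L_w = 51 / 18 = 2.833 kip/in (vertical).
Torsion M = P·e = 51 × 6.5 = 331.5 kip·in.
Critical point at (x, y) = (2.819, 5.5) from centroid. f_tx = M·y/J = 5.317 kip/in; f_ty = M·x/J = 2.726 kip/in.
Resultant f_max = √[f_tx² + (f_v + f_ty)²] = √[5.317² + (2.833 + 2.726)²] = 7.692 kip/in.
Capacity per unit length: φr_n = 0.75 × 0.6 × 80 × (0.707 × 0.25) = 6.363 kip/in.
7.692 > 6.363 → NOT adequate.

f_max ≈ 7.69 kip/in; NOT adequate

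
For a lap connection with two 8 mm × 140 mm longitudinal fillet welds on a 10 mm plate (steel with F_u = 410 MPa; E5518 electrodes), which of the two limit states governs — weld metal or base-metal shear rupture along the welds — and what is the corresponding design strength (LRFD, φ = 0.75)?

φR_n ≈ 392 kN (weld metal governs)

E55XX → F_EXX = 550 MPa.
t_e = 0.707 × 8 = 5.656 mm; L = 280 mm.
Weld metal: φR_n = 0.75 × 0.6 × 550 × 5.656 × 280 × 10⁻³ = 392 kN.
Base metal (shear rupture): φR_n = 0.75 × 0.6 × 410 × 10 × 280 × 10⁻³ = 516.6 kN.
Governing: weld metal.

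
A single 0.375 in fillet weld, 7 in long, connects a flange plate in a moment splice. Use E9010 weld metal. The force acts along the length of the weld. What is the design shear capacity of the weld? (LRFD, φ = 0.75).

E90XX → F_EXX = 90 ksi.
Effective throat t_e = 0.707 × 0.375 = 0.2651 in.
Total length L = 7 in; A_we = 0.2651 × 7 = 1.856 in².
F_nw = 0.6 F_EXX = 0.6 × 90 = 54 ksi.
φR_n = 0.75 × 54 × 1.856 = 75.16 kip.

φR_n ≈ 75.2 kip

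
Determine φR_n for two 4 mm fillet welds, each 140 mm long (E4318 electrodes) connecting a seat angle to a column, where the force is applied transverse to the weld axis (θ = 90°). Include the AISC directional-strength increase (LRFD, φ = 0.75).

E43XX → F_EXX = 430 MPa.
t_e = 0.707 × 4 = 2.828 mm; A_we = 2.828 × 280 = 791.8 mm².
Directional factor: 1.0 + 0.5 sin^1.5(90°) = 1.5.
F_nw = 0.6 × 430 × 1.5 = 387 MPa.
φR_n = 0.75 × 387 × 791.8 × 10⁻³ = 229.8 kN.

φR_n ≈ 230 kN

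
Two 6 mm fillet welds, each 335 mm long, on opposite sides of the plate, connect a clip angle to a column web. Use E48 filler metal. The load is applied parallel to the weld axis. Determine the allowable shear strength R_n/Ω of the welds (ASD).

E48XX → F_EXX = 480 MPa.
Effective throat t_e = 0.707 × 6 = 4.242 mm.
Total length L = 670 mm; A_we = 4.242 × 670 = 2842 mm².
F_nw = 0.6 F_EXX = 0.6 × 480 = 288 MPa.
R_n = 288 × 2842 × 10⁻³ = 818.5 kN; R_n/Ω = 818.5/2.0 = 409.3 kN.

R_n/Ω ≈ 409 kN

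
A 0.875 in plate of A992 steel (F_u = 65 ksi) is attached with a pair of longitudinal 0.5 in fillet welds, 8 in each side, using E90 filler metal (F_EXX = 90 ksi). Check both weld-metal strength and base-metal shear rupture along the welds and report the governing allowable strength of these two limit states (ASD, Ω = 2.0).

R_n/Ω ≈ 153 kips (weld metal governs)

t_e = 0.707 × 0.5 = 0.3535 in; L = 16 in.
Weld metal: R_n/Ω = (1/2.0) × 0.6 × 90 × 0.3535 × 16 = 152.7 kips.
Base metal (shear rupture): R_n/Ω = (1/2.0) × 0.6 × 65 × 0.875 × 16 = 273 kips.
Governing: weld metal.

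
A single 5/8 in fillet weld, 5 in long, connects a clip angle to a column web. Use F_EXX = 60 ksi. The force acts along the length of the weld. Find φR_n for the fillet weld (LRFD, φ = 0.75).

φR_n ≈ 59.7 kips

Effective throat t_e = 0.707 × 0.625 = 0.4419 in.
Total length L = 5 in; A_we = 0.4419 × 5 = 2.209 in².
F_nw = 0.6 F_EXX = 0.6 × 60 = 36 ksi.
φR_n = 0.75 × 36 × 2.209 = 59.65 kips.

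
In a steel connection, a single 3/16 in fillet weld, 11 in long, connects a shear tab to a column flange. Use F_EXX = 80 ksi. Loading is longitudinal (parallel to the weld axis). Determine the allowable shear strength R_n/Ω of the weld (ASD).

Effective throat t_e = 0.707 × 0.1875 = 0.1326 in.
Total length L = 11 in; A_we = 0.1326 × 11 = 1.458 in².
F_nw = 0.6 F_EXX = 0.6 × 80 = 48 ksi.
R_n = 48 × 1.458 = 69.99 kip; R_n/Ω = 69.99/2.0 = 35 kip.

R_n/Ω ≈ 35 kip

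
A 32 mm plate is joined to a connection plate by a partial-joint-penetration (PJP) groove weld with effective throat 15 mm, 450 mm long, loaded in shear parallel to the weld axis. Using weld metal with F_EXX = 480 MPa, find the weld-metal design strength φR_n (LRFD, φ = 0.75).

φR_n ≈ 1460 kN

Effective throat (given) t_e = 15 mm.
A_we = 15 × 450 = 6750 mm².
F_nw = 0.6 F_EXX = 288 MPa.
φR_n = 0.75 × 288 × 6750 × 10⁻³ = 1458 kN.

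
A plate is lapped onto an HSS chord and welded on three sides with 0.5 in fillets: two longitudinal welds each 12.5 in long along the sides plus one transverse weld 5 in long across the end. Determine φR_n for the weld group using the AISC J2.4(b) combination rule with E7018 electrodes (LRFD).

φR_n ≈ 334 kips

E70XX → F_EXX = 70 ksi.
t_e = 0.707 × 0.5 = 0.3535 in.
R_nwl = 0.6 × 70 × 0.3535 × 25 = 371.2 kips (longitudinal, 2 welds).
R_nwt = 0.6 × 70 × 0.3535 × 5 = 74.23 kips (transverse, base value).
(i) R_nwl + R_nwt = 445.4 kips; (ii) 0.85 R_nwl + 1.5 R_nwt = 426.9 kips.
R_n = max = 445.4 kips [governs: (i)]; φR_n = 334.1 kips.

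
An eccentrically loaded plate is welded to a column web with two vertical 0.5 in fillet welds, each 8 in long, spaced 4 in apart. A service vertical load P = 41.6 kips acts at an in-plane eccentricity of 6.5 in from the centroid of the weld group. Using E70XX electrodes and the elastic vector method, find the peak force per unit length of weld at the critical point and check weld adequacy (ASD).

f_max ≈ 9.55 kip/in; NOT adequate

E70XX → F_EXX = 70 ksi.
Total weld length L_w = 16 in. Treat welds as unit-width lines.
Polar moment about centroid: J = 2[d³/12 + d(b/2)²] = 2[8³/12 + 8×2²] = 149.3 in³.
Direct shear f_v = P/L_w = 41.6 / 16 = 2.6 kip/in (vertical).
Torsion M = P·e = 41.6 × 6.5 = 270.4 kip·in.
Critical point at (x, y) = (2, 4) from centroid. f_tx = M·y/J = 7.243 kip/in; f_ty = M·x/J = 3.621 kip/in.
Resultant f_max = √[f_tx² + (f_v + f_ty)²] = √[7.243² + (2.6 + 3.621)²] = 9.548 kip/in.
Capacity per unit length: r_n/Ω = (1/2.0) × 0.6 × 70 × (0.707 × 0.5) = 7.423 kip/in.
9.548 > 7.423 → NOT adequate.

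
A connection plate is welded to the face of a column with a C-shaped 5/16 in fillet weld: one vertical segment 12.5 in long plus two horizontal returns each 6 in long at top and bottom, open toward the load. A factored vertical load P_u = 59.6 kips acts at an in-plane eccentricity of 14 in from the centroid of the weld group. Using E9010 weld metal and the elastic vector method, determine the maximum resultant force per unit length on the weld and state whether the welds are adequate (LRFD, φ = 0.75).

f_max ≈ 10.5 kip/in; NOT adequate

E90XX → F_EXX = 90 ksi.
Total weld length L_w = 24.5 in. Treat welds as unit-width lines.
Centroid: x̄ = 2×6×3 / 24.5 = 1.469 in from the vertical weld.
Polar moment about centroid: J = I_x + I_y = [12.5³/12 + 2×6×6.25²] + [12.5×1.469² + 2(6³/12 + 6×1.531²)] = 722.6 in³.
Direct shear f_v = P/L_w = 59.6 / 24.5 = 2.433 kip/in (vertical).
Torsion M = P·e = 59.6 × 14 = 834.4 kip·in.
Critical point at (x, y) = (4.531, 6.25) from centroid. f_tx = M·y/J = 7.217 kip/in; f_ty = M·x/J = 5.231 kip/in.
Resultant f_max = √[f_tx² + (f_v + f_ty)²] = √[7.217² + (2.433 + 5.231)²] = 10.53 kip/in.
Capacity per unit length: φr_n = 0.75 × 0.6 × 90 × (0.707 × 0.3125) = 8.948 kip/in.
10.53 > 8.948 → NOT adequate.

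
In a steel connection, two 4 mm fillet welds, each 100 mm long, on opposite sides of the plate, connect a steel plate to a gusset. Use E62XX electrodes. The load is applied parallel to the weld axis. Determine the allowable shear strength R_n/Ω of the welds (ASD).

R_n/Ω ≈ 105 kN

E62XX → F_EXX = 620 MPa.
Effective throat t_e = 0.707 × 4 = 2.828 mm.
Total length L = 200 mm; A_we = 2.828 × 200 = 565.6 mm².
F_nw = 0.6 F_EXX = 0.6 × 620 = 372 MPa.
R_n = 372 × 565.6 × 10⁻³ = 210.4 kN; R_n/Ω = 210.4/2.0 = 105.2 kN.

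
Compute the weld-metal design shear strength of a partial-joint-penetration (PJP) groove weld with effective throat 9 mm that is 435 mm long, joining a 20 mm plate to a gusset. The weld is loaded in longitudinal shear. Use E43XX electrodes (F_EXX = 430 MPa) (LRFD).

Effective throat (given) t_e = 9 mm.
A_we = 9 × 435 = 3915 mm².
F_nw = 0.6 F_EXX = 258 MPa.
φR_n = 0.75 × 258 × 3915 × 10⁻³ = 757.6 kN.

φR_n ≈ 758 kN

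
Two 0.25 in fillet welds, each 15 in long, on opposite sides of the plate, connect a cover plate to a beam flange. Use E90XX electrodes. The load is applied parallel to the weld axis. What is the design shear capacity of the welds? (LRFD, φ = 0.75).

E90XX → F_EXX = 90 ksi.
Effective throat t_e = 0.707 × 0.25 = 0.1767 in.
Total length L = 30 in; A_we = 0.1767 × 30 = 5.302 in².
F_nw = 0.6 F_EXX = 0.6 × 90 = 54 ksi.
φR_n = 0.75 × 54 × 5.302 = 214.8 kips.

φR_n ≈ 215 kips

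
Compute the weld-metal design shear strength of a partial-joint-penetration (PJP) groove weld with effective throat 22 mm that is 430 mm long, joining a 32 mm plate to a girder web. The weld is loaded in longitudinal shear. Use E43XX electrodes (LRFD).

E43XX → F_EXX = 430 MPa.
Effective throat (given) t_e = 22 mm.
A_we = 22 × 430 = 9460 mm².
F_nw = 0.6 F_EXX = 258 MPa.
φR_n = 0.75 × 258 × 9460 × 10⁻³ = 1831 kN.

φR_n ≈ 1830 kN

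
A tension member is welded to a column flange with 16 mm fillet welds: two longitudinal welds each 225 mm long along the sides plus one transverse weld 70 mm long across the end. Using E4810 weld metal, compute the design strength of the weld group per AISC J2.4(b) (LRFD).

φR_n ≈ 1270 kN

E48XX → F_EXX = 480 MPa.
t_e = 0.707 × 16 = 11.31 mm.
R_nwl = 0.6 × 480 × 11.31 × 450 × 10⁻³ = 1466 kN (longitudinal, 2 welds).
R_nwt = 0.6 × 480 × 11.31 × 70 × 10⁻³ = 228 kN (transverse, base value).
(i) R_nwl + R_nwt = 1694 kN; (ii) 0.85 R_nwl + 1.5 R_nwt = 1588 kN.
R_n = max = 1694 kN [governs: (i)]; φR_n = 1271 kN.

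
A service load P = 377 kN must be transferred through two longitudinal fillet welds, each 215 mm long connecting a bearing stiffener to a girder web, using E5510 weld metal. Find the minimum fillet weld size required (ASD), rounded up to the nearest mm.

w = 8 mm

E55XX → F_EXX = 550 MPa.
Total weld length L = 430 mm.
Required throat t_e = P × Ω / (0.6 F_EXX × L) = 377 × 2.0 / (0.6 × 550 × 430 × 10⁻³) = 5.314 mm.
Required leg w = t_e / 0.707 = 7.516 mm → use 8 mm.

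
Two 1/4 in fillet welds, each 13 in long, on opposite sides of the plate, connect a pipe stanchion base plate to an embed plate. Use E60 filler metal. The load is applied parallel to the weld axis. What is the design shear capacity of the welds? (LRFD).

E60XX → F_EXX = 60 ksi.
Effective throat t_e = 0.707 × 0.25 = 0.1767 in.
Total length L = 26 in; A_we = 0.1767 × 26 = 4.595 in².
F_nw = 0.6 F_EXX = 0.6 × 60 = 36 ksi.
φR_n = 0.75 × 36 × 4.595 = 124.1 kips.

φR_n ≈ 124 kips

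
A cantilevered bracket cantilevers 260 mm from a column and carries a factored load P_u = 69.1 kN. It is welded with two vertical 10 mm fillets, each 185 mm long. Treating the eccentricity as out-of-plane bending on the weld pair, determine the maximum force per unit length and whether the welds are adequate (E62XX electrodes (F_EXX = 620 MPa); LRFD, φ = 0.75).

L_w = 2 × 185 = 370 mm; section modulus (unit throat) S = 2 × L²/6 = 11410 mm².
Direct shear f_v = P/L_w = 69.1×10³/370 = 186.8 N/mm.
Moment M = P × e = 69.1×10³ × 260 = 17966000 N·mm; bending f_b = M/S = 1575 N/mm.
f_max = √(f_v² + f_b²) = √(186.8² + 1575²) = 1586 N/mm.
φr_n = 0.75 × 0.6 × 620 × (0.707 × 10) = 1973 N/mm → adequate.

f_max ≈ 1590 N/mm; adequate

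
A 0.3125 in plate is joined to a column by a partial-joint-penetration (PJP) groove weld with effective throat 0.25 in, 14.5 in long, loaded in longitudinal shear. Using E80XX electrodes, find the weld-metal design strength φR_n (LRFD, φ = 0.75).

E80XX → F_EXX = 80 ksi.
Effective throat (given) t_e = 0.25 in.
A_we = 0.25 × 14.5 = 3.625 in².
F_nw = 0.6 F_EXX = 48 ksi.
φR_n = 0.75 × 48 × 3.625 = 130.5 kips.

φR_n ≈ 130 kips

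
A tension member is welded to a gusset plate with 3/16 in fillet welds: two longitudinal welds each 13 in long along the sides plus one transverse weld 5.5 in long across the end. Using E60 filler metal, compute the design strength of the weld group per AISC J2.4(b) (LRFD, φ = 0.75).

E60XX → F_EXX = 60 ksi.
t_e = 0.707 × 0.1875 = 0.1326 in.
R_nwl = 0.6 × 60 × 0.1326 × 26 = 124.1 kips (longitudinal, 2 welds).
R_nwt = 0.6 × 60 × 0.1326 × 5.5 = 26.25 kips (transverse, base value).
(i) R_nwl + R_nwt = 150.3 kips; (ii) 0.85 R_nwl + 1.5 R_nwt = 144.8 kips.
R_n = max = 150.3 kips [governs: (i)]; φR_n = 112.7 kips.

φR_n ≈ 113 kips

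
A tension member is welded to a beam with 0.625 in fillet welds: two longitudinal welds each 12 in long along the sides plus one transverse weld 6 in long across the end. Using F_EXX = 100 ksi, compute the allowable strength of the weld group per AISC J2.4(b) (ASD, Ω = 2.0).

t_e = 0.707 × 0.625 = 0.4419 in.
R_nwl = 0.6 × 100 × 0.4419 × 24 = 636.3 kip (longitudinal, 2 welds).
R_nwt = 0.6 × 100 × 0.4419 × 6 = 159.1 kip (transverse, base value).
(i) R_nwl + R_nwt = 795.4 kip; (ii) 0.85 R_nwl + 1.5 R_nwt = 779.5 kip.
R_n = max = 795.4 kip [governs: (i)]; R_n/Ω = 397.7 kip.

R_n/Ω ≈ 398 kip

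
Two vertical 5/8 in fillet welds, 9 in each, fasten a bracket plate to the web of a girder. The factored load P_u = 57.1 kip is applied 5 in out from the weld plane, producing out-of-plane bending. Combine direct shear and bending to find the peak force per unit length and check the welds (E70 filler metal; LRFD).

f_max ≈ 11 kip/in; adequate

E70XX → F_EXX = 70 ksi.
L_w = 2 × 9 = 18 in; section modulus (unit throat) S = 2 × L²/6 = 27 in².
Direct shear f_v = P/L_w = 57.1/18 = 3.172 kip/in.
Moment M = P × e = 57.1 × 5 = 285.5 kip·in; bending f_b = M/S = 10.57 kip/in.
f_max = √(f_v² + f_b²) = √(3.172² + 10.57²) = 11.04 kip/in.
φr_n = 0.75 × 0.6 × 70 × (0.707 × 0.625) = 13.92 kip/in → adequate.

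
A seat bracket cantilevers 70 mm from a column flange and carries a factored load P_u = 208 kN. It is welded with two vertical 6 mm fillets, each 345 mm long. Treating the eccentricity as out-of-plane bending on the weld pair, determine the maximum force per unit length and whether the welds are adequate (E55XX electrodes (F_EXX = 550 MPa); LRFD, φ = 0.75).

L_w = 2 × 345 = 690 mm; section modulus (unit throat) S = 2 × L²/6 = 39680 mm².
Direct shear f_v = P/L_w = 208×10³/690 = 301.4 N/mm.
Moment M = P × e = 208×10³ × 70 = 14560000 N·mm; bending f_b = M/S = 367 N/mm.
f_max = √(f_v² + f_b²) = √(301.4² + 367²) = 474.9 N/mm.
φr_n = 0.75 × 0.6 × 550 × (0.707 × 6) = 1050 N/mm → adequate.

f_max ≈ 475 N/mm; adequate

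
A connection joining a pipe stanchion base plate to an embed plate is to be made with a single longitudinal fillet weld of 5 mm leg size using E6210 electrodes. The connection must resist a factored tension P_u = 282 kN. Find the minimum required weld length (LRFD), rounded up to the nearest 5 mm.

L = 290 mm

E62XX → F_EXX = 620 MPa.
Throat t_e = 0.707 × 5 = 3.535 mm.
φr_n = 0.75 × 0.6 × 620 × 3.535 × 10⁻³ = 0.9863 kN/mm.
L_req = P_u / φr_n = 282 / 0.9863 = 285.9 mm total.
Round up → use L = 290 mm.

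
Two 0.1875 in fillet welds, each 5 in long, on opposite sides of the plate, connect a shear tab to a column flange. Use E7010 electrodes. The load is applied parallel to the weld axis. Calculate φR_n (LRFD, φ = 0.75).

φR_n ≈ 41.8 kips

E70XX → F_EXX = 70 ksi.
Effective throat t_e = 0.707 × 0.1875 = 0.1326 in.
Total length L = 10 in; A_we = 0.1326 × 10 = 1.326 in².
F_nw = 0.6 F_EXX = 0.6 × 70 = 42 ksi.
φR_n = 0.75 × 42 × 1.326 = 41.76 kips.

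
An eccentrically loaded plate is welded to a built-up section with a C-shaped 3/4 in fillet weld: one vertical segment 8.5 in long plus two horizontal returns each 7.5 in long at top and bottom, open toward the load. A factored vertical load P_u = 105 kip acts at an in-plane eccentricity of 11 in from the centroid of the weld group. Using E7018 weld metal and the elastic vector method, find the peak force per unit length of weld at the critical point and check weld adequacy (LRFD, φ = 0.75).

E70XX → F_EXX = 70 ksi.
Total weld length L_w = 23.5 in. Treat welds as unit-width lines.
Centroid: x̄ = 2×7.5×3.75 / 23.5 = 2.394 in from the vertical weld.
Polar moment about centroid: J = I_x + I_y = [8.5³/12 + 2×7.5×4.25²] + [8.5×2.394² + 2(7.5³/12 + 7.5×1.356²)] = 468.7 in³.
Direct shear f_v = P/L_w = 105 / 23.5 = 4.468 kip/in (vertical).
Torsion M = P·e = 105 × 11 = 1155 kip·in.
Critical point at (x, y) = (5.106, 4.25) from centroid. f_tx = M·y/J = 10.47 kip/in; f_ty = M·x/J = 12.58 kip/in.
Resultant f_max = √[f_tx² + (f_v + f_ty)²] = √[10.47² + (4.468 + 12.58)²] = 20.01 kip/in.
Capacity per unit length: φr_n = 0.75 × 0.6 × 70 × (0.707 × 0.75) = 16.7 kip/in.
20.01 > 16.7 → NOT adequate.

f_max ≈ 20 kip/in; NOT adequate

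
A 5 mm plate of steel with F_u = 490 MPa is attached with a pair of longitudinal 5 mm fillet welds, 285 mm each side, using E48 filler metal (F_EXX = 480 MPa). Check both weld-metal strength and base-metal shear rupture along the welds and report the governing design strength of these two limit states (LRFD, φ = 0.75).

φR_n ≈ 435 kN (weld metal governs)

t_e = 0.707 × 5 = 3.535 mm; L = 570 mm.
Weld metal: φR_n = 0.75 × 0.6 × 480 × 3.535 × 570 × 10⁻³ = 435.2 kN.
Base metal (shear rupture): φR_n = 0.75 × 0.6 × 490 × 5 × 570 × 10⁻³ = 628.4 kN.
Governing: weld metal.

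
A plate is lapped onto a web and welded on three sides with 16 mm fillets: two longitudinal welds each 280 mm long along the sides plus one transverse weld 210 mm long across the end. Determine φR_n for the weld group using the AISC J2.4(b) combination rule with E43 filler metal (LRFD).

φR_n ≈ 1730 kN

E43XX → F_EXX = 430 MPa.
t_e = 0.707 × 16 = 11.31 mm.
R_nwl = 0.6 × 430 × 11.31 × 560 × 10⁻³ = 1634 kN (longitudinal, 2 welds).
R_nwt = 0.6 × 430 × 11.31 × 210 × 10⁻³ = 612.9 kN (transverse, base value).
(i) R_nwl + R_nwt = 2247 kN; (ii) 0.85 R_nwl + 1.5 R_nwt = 2309 kN.
R_n = max = 2309 kN [governs: (ii)]; φR_n = 1731 kN.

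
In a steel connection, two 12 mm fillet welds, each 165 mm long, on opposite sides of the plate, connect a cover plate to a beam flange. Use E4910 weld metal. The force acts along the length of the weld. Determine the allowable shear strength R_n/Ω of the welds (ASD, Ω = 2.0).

E49XX → F_EXX = 490 MPa.
Effective throat t_e = 0.707 × 12 = 8.484 mm.
Total length L = 330 mm; A_we = 8.484 × 330 = 2800 mm².
F_nw = 0.6 F_EXX = 0.6 × 490 = 294 MPa.
R_n = 294 × 2800 × 10⁻³ = 823.1 kN; R_n/Ω = 823.1/2.0 = 411.6 kN.

R_n/Ω ≈ 412 kN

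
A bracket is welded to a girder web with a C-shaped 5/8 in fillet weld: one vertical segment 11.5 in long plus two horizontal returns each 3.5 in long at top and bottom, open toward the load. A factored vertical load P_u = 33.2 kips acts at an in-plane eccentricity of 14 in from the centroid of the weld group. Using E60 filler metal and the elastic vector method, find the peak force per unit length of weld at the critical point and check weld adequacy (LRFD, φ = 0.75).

E60XX → F_EXX = 60 ksi.
Total weld length L_w = 18.5 in. Treat welds as unit-width lines.
Centroid: x̄ = 2×3.5×1.75 / 18.5 = 0.6622 in from the vertical weld.
Polar moment about centroid: J = I_x + I_y = [11.5³/12 + 2×3.5×5.75²] + [11.5×0.6622² + 2(3.5³/12 + 3.5×1.088²)] = 378.6 in³.
Direct shear f_v = P/L_w = 33.2 / 18.5 = 1.795 kip/in (vertical).
Torsion M = P·e = 33.2 × 14 = 464.8 kip·in.
Critical point at (x, y) = (2.838, 5.75) from centroid. f_tx = M·y/J = 7.058 kip/in; f_ty = M·x/J = 3.484 kip/in.
Resultant f_max = √[f_tx² + (f_v + f_ty)²] = √[7.058² + (1.795 + 3.484)²] = 8.813 kip/in.
Capacity per unit length: φr_n = 0.75 × 0.6 × 60 × (0.707 × 0.625) = 11.93 kip/in.
8.813 ≤ 11.93 → adequate.

f_max ≈ 8.81 kip/in; adequate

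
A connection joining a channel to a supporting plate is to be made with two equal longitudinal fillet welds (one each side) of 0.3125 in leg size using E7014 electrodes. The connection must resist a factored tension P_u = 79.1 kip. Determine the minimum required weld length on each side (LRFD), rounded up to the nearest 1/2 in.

E70XX → F_EXX = 70 ksi.
Throat t_e = 0.707 × 0.3125 = 0.2209 in.
φr_n = 0.75 × 0.6 × 70 × 0.2209 = 6.96 kip/in.
L_req = P_u / φr_n = 79.1 / 6.96 = 11.37 in total.
Per side: 11.37 / 2 = 5.683 in.
Round up → use L = 6 in on each side.

L = 6 in on each side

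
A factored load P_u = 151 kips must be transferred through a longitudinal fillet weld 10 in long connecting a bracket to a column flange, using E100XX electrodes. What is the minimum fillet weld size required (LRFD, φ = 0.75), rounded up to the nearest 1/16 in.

w = 1/2 in

E100XX → F_EXX = 100 ksi.
Total weld length L = 10 in.
Required throat t_e = P_u / (φ × 0.6 F_EXX × L) = 151 / (0.75 × 0.6 × 100 × 10) = 0.3356 in.
Required leg w = t_e / 0.707 = 0.4746 in → use 1/2 in.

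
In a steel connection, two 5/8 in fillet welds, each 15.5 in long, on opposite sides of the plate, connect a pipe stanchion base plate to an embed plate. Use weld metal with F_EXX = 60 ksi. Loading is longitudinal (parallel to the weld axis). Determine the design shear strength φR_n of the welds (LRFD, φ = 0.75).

φR_n ≈ 370 kip

Effective throat t_e = 0.707 × 0.625 = 0.4419 in.
Total length L = 31 in; A_we = 0.4419 × 31 = 13.7 in².
F_nw = 0.6 F_EXX = 0.6 × 60 = 36 ksi.
φR_n = 0.75 × 36 × 13.7 = 369.8 kip.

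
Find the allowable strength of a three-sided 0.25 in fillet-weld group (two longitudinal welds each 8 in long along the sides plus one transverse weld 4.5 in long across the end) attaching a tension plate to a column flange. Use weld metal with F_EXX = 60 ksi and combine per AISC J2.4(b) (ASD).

t_e = 0.707 × 0.25 = 0.1767 in.
R_nwl = 0.6 × 60 × 0.1767 × 16 = 101.8 kip (longitudinal, 2 welds).
R_nwt = 0.6 × 60 × 0.1767 × 4.5 = 28.63 kip (transverse, base value).
(i) R_nwl + R_nwt = 130.4 kip; (ii) 0.85 R_nwl + 1.5 R_nwt = 129.5 kip.
R_n = max = 130.4 kip [governs: (i)]; R_n/Ω = 65.22 kip.

R_n/Ω ≈ 65.2 kip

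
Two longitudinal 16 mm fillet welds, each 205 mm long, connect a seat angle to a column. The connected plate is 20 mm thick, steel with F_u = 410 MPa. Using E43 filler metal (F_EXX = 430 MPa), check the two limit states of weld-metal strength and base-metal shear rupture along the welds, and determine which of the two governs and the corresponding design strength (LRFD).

φR_n ≈ 897 kN (weld metal governs)

t_e = 0.707 × 16 = 11.31 mm; L = 410 mm.
Weld metal: φR_n = 0.75 × 0.6 × 430 × 11.31 × 410 × 10⁻³ = 897.4 kN.
Base metal (shear rupture): φR_n = 0.75 × 0.6 × 410 × 20 × 410 × 10⁻³ = 1513 kN.
Governing: weld metal.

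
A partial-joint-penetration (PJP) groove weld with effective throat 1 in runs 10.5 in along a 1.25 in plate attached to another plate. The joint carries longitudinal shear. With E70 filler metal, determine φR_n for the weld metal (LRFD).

φR_n ≈ 331 kip

E70XX → F_EXX = 70 ksi.
Effective throat (given) t_e = 1 in.
A_we = 1 × 10.5 = 10.5 in².
F_nw = 0.6 F_EXX = 42 ksi.
φR_n = 0.75 × 42 × 10.5 = 330.8 kip.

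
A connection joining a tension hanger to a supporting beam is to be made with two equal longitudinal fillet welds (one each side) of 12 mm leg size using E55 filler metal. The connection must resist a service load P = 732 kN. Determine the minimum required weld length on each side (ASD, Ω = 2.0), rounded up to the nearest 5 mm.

L = 265 mm on each side

E55XX → F_EXX = 550 MPa.
Throat t_e = 0.707 × 12 = 8.484 mm.
r_n/Ω = (0.6 × 550 × 8.484) / 2.0 = 1400 N/mm = 1.4 kN/mm.
L_req = P / (r_n/Ω) = 732 / 1.4 = 522.9 mm total.
Per side: 522.9 / 2 = 261.5 mm.
Round up → use L = 265 mm on each side.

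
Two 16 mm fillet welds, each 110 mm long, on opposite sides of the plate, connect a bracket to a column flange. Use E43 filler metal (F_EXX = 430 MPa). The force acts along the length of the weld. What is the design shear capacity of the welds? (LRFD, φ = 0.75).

Effective throat t_e = 0.707 × 16 = 11.31 mm.
Total length L = 220 mm; A_we = 11.31 × 220 = 2489 mm².
F_nw = 0.6 F_EXX = 0.6 × 430 = 258 MPa.
φR_n = 0.75 × 258 × 2489 × 10⁻³ = 481.6 kN.

φR_n ≈ 482 kN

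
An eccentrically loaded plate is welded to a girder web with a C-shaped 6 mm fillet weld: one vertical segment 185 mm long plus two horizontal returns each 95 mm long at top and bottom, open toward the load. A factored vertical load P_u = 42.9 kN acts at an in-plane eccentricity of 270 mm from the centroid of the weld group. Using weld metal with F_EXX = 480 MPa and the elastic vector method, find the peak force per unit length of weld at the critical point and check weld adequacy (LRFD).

f_max ≈ 615 N/mm; adequate

Total weld length L_w = 375 mm. Treat welds as unit-width lines.
Centroid: x̄ = 2×95×47.5 / 375 = 24.07 mm from the vertical weld.
Polar moment about centroid: J = I_x + I_y = [185³/12 + 2×95×92.5²] + [185×24.07² + 2(95³/12 + 95×23.43²)] = 2508000 mm³.
Direct shear f_v = P/L_w = 42.9×10³ / 375 = 114.4 N/mm (vertical).
Torsion M = P·e = 42.9×10³ × 270 = 11583000 N·mm.
Critical point at (x, y) = (70.93, 92.5) from centroid. f_tx = M·y/J = 427.3 N/mm; f_ty = M·x/J = 327.6 N/mm.
Resultant f_max = √[f_tx² + (f_v + f_ty)²] = √[427.3² + (114.4 + 327.6)²] = 614.8 N/mm.
Capacity per unit length: φr_n = 0.75 × 0.6 × 480 × (0.707 × 6) = 916.3 N/mm.
614.8 ≤ 916.3 → adequate.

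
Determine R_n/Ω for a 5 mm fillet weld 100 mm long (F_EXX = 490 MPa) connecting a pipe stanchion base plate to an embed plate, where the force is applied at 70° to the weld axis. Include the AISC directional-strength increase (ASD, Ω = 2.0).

t_e = 0.707 × 5 = 3.535 mm; A_we = 3.535 × 100 = 353.5 mm².
Directional factor: 1.0 + 0.5 sin^1.5(70°) = 1.455.
F_nw = 0.6 × 490 × 1.455 = 427.9 MPa.
R_n/Ω = (427.9 × 353.5) / 2.0 × 10⁻³ = 75.63 kN.

R_n/Ω ≈ 75.6 kN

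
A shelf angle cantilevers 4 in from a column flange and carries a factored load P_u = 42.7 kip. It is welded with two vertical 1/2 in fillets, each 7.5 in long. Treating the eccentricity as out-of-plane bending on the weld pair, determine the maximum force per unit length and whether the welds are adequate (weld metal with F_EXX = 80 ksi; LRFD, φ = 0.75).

f_max ≈ 9.54 kip/in; adequate

L_w = 2 × 7.5 = 15 in; section modulus (unit throat) S = 2 × L²/6 = 18.75 in².
Direct shear f_v = P/L_w = 42.7/15 = 2.847 kip/in.
Moment M = P × e = 42.7 × 4 = 170.8 kip·in; bending f_b = M/S = 9.109 kip/in.
f_max = √(f_v² + f_b²) = √(2.847² + 9.109²) = 9.544 kip/in.
φr_n = 0.75 × 0.6 × 80 × (0.707 × 0.5) = 12.73 kip/in → adequate.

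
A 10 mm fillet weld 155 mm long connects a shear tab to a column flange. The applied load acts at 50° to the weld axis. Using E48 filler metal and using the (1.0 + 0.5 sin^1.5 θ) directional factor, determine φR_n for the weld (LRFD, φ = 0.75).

E48XX → F_EXX = 480 MPa.
t_e = 0.707 × 10 = 7.07 mm; A_we = 7.07 × 155 = 1096 mm².
Directional factor: 1.0 + 0.5 sin^1.5(50°) = 1.335.
F_nw = 0.6 × 480 × 1.335 = 384.5 MPa.
φR_n = 0.75 × 384.5 × 1096 × 10⁻³ = 316.1 kN.

φR_n ≈ 316 kN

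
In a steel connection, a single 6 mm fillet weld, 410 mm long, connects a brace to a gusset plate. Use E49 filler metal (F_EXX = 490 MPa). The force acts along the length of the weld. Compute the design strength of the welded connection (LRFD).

Effective throat t_e = 0.707 × 6 = 4.242 mm.
Total length L = 410 mm; A_we = 4.242 × 410 = 1739 mm².
F_nw = 0.6 F_EXX = 0.6 × 490 = 294 MPa.
φR_n = 0.75 × 294 × 1739 × 10⁻³ = 383.5 kN.

φR_n ≈ 383 kN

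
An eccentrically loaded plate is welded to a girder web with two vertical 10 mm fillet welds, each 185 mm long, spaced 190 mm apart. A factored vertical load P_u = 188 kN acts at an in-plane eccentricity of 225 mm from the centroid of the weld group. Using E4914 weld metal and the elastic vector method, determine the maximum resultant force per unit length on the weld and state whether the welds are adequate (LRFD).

E49XX → F_EXX = 490 MPa.
Total weld length L_w = 370 mm. Treat welds as unit-width lines.
Polar moment about centroid: J = 2[d³/12 + d(b/2)²] = 2[185³/12 + 185×95²] = 4395000 mm³.
Direct shear f_v = P/L_w = 188×10³ / 370 = 508.1 N/mm (vertical).
Torsion M = P·e = 188×10³ × 225 = 42300000 N·mm.
Critical point at (x, y) = (95, 92.5) from centroid. f_tx = M·y/J = 890.4 N/mm; f_ty = M·x/J = 914.4 N/mm.
Resultant f_max = √[f_tx² + (f_v + f_ty)²] = √[890.4² + (508.1 + 914.4)²] = 1678 N/mm.
Capacity per unit length: φr_n = 0.75 × 0.6 × 490 × (0.707 × 10) = 1559 N/mm.
1678 > 1559 → NOT adequate.

f_max ≈ 1680 N/mm; NOT adequate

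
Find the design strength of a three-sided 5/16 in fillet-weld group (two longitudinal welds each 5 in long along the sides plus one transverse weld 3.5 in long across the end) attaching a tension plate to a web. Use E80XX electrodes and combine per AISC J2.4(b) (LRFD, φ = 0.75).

E80XX → F_EXX = 80 ksi.
t_e = 0.707 × 0.3125 = 0.2209 in.
R_nwl = 0.6 × 80 × 0.2209 × 10 = 106 kips (longitudinal, 2 welds).
R_nwt = 0.6 × 80 × 0.2209 × 3.5 = 37.12 kips (transverse, base value).
(i) R_nwl + R_nwt = 143.2 kips; (ii) 0.85 R_nwl + 1.5 R_nwt = 145.8 kips.
R_n = max = 145.8 kips [governs: (ii)]; φR_n = 109.4 kips.

φR_n ≈ 109 kips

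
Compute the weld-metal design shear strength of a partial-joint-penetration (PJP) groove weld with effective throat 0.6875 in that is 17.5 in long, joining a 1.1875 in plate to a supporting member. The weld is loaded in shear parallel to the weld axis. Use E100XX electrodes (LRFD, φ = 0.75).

φR_n ≈ 541 kip

E100XX → F_EXX = 100 ksi.
Effective throat (given) t_e = 0.6875 in.
A_we = 0.6875 × 17.5 = 12.03 in².
F_nw = 0.6 F_EXX = 60 ksi.
φR_n = 0.75 × 60 × 12.03 = 541.4 kip.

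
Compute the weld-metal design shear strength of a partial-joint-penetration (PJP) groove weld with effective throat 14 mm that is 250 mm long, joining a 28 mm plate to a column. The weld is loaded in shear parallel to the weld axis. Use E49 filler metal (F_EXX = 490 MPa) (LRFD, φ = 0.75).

φR_n ≈ 772 kN

Effective throat (given) t_e = 14 mm.
A_we = 14 × 250 = 3500 mm².
F_nw = 0.6 F_EXX = 294 MPa.
φR_n = 0.75 × 294 × 3500 × 10⁻³ = 771.8 kN.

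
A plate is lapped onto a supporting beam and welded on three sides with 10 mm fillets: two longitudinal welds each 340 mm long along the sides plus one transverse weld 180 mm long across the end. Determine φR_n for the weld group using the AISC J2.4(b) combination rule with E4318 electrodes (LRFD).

φR_n ≈ 1180 kN

E43XX → F_EXX = 430 MPa.
t_e = 0.707 × 10 = 7.07 mm.
R_nwl = 0.6 × 430 × 7.07 × 680 × 10⁻³ = 1240 kN (longitudinal, 2 welds).
R_nwt = 0.6 × 430 × 7.07 × 180 × 10⁻³ = 328.3 kN (transverse, base value).
(i) R_nwl + R_nwt = 1569 kN; (ii) 0.85 R_nwl + 1.5 R_nwt = 1547 kN.
R_n = max = 1569 kN [governs: (i)]; φR_n = 1177 kN.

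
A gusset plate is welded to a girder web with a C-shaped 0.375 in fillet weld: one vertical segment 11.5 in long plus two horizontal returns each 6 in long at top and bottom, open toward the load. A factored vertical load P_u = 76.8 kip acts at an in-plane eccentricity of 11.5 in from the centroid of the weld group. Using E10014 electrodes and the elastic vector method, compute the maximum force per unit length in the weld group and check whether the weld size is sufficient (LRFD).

f_max ≈ 12.8 kip/in; NOT adequate

E100XX → F_EXX = 100 ksi.
Total weld length L_w = 23.5 in. Treat welds as unit-width lines.
Centroid: x̄ = 2×6×3 / 23.5 = 1.532 in from the vertical weld.
Polar moment about centroid: J = I_x + I_y = [11.5³/12 + 2×6×5.75²] + [11.5×1.532² + 2(6³/12 + 6×1.468²)] = 612.3 in³.
Direct shear f_v = P/L_w = 76.8 / 23.5 = 3.268 kip/in (vertical).
Torsion M = P·e = 76.8 × 11.5 = 883.2 kip·in.
Critical point at (x, y) = (4.468, 5.75) from centroid. f_tx = M·y/J = 8.293 kip/in; f_ty = M·x/J = 6.444 kip/in.
Resultant f_max = √[f_tx² + (f_v + f_ty)²] = √[8.293² + (3.268 + 6.444)²] = 12.77 kip/in.
Capacity per unit length: φr_n = 0.75 × 0.6 × 100 × (0.707 × 0.375) = 11.93 kip/in.
12.77 > 11.93 → NOT adequate.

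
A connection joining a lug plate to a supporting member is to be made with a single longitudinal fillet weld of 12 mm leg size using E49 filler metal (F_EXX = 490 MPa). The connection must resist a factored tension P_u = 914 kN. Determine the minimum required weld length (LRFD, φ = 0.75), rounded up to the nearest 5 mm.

L = 490 mm

Throat t_e = 0.707 × 12 = 8.484 mm.
φr_n = 0.75 × 0.6 × 490 × 8.484 × 10⁻³ = 1.871 kN/mm.
L_req = P_u / φr_n = 914 / 1.871 = 488.6 mm total.
Round up → use L = 490 mm.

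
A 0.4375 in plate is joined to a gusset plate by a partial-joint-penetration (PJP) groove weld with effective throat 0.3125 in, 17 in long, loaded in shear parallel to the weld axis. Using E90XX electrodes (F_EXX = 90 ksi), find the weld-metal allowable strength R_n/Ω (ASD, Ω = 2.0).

R_n/Ω ≈ 143 kips

Effective throat (given) t_e = 0.3125 in.
A_we = 0.3125 × 17 = 5.312 in².
F_nw = 0.6 F_EXX = 54 ksi.
R_n/Ω = (54 × 5.312) / 2.0 = 143.4 kips.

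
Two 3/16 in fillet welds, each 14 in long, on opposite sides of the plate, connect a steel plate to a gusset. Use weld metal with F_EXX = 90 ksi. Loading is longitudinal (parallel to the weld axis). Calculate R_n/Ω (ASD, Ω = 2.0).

Effective throat t_e = 0.707 × 0.1875 = 0.1326 in.
Total length L = 28 in; A_we = 0.1326 × 28 = 3.712 in².
F_nw = 0.6 F_EXX = 0.6 × 90 = 54 ksi.
R_n = 54 × 3.712 = 200.4 kip; R_n/Ω = 200.4/2.0 = 100.2 kip.

R_n/Ω ≈ 100 kip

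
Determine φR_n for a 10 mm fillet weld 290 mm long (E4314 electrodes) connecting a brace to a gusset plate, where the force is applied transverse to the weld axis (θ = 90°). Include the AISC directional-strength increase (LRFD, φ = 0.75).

φR_n ≈ 595 kN

E43XX → F_EXX = 430 MPa.
t_e = 0.707 × 10 = 7.07 mm; A_we = 7.07 × 290 = 2050 mm².
Directional factor: 1.0 + 0.5 sin^1.5(90°) = 1.5.
F_nw = 0.6 × 430 × 1.5 = 387 MPa.
φR_n = 0.75 × 387 × 2050 × 10⁻³ = 595.1 kN.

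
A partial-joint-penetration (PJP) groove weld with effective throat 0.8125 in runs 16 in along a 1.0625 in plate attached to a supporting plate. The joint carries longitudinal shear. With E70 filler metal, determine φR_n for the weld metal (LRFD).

φR_n ≈ 410 kips

E70XX → F_EXX = 70 ksi.
Effective throat (given) t_e = 0.8125 in.
A_we = 0.8125 × 16 = 13 in².
F_nw = 0.6 F_EXX = 42 ksi.
φR_n = 0.75 × 42 × 13 = 409.5 kips.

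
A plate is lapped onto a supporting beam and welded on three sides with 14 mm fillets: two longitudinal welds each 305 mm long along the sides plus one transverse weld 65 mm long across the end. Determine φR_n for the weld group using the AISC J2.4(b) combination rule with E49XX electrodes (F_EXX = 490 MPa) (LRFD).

t_e = 0.707 × 14 = 9.898 mm.
R_nwl = 0.6 × 490 × 9.898 × 610 × 10⁻³ = 1775 kN (longitudinal, 2 welds).
R_nwt = 0.6 × 490 × 9.898 × 65 × 10⁻³ = 189.2 kN (transverse, base value).
(i) R_nwl + R_nwt = 1964 kN; (ii) 0.85 R_nwl + 1.5 R_nwt = 1793 kN.
R_n = max = 1964 kN [governs: (i)]; φR_n = 1473 kN.

φR_n ≈ 1470 kN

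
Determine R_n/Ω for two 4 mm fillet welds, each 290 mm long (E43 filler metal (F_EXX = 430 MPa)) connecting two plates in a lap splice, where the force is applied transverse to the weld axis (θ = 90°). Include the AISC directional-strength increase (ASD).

t_e = 0.707 × 4 = 2.828 mm; A_we = 2.828 × 580 = 1640 mm².
Directional factor: 1.0 + 0.5 sin^1.5(90°) = 1.5.
F_nw = 0.6 × 430 × 1.5 = 387 MPa.
R_n/Ω = (387 × 1640) / 2.0 × 10⁻³ = 317.4 kN.

R_n/Ω ≈ 317 kN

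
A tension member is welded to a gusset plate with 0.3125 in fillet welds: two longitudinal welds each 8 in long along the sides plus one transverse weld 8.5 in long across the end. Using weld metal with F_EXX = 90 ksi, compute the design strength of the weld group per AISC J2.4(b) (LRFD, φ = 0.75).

t_e = 0.707 × 0.3125 = 0.2209 in.
R_nwl = 0.6 × 90 × 0.2209 × 16 = 190.9 kips (longitudinal, 2 welds).
R_nwt = 0.6 × 90 × 0.2209 × 8.5 = 101.4 kips (transverse, base value).
(i) R_nwl + R_nwt = 292.3 kips; (ii) 0.85 R_nwl + 1.5 R_nwt = 314.4 kips.
R_n = max = 314.4 kips [governs: (ii)]; φR_n = 235.8 kips.

φR_n ≈ 236 kips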